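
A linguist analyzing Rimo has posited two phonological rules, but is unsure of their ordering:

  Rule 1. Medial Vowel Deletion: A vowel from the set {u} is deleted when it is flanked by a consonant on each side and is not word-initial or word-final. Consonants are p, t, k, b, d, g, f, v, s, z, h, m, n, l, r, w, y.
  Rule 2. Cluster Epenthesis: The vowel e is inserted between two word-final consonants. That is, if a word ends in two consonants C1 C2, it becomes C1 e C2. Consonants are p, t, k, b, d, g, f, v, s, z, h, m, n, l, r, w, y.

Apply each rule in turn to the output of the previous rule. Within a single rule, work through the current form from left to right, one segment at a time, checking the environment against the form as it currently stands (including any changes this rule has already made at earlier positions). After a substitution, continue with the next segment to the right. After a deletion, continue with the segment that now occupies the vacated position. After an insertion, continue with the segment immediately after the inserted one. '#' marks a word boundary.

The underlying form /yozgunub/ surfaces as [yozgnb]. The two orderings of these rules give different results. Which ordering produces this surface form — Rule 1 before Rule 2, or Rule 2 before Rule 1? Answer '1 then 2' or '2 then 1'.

Order 1 then 2:
  1 Medial Vowel Deletion: [yozgunub] → [yozgnb]
  2 Cluster Epenthesis: [yozgnb] → [yozgneb]
  result: [yozgneb]
Order 2 then 1:
  2 Cluster Epenthesis: no change — [yozgunub]
  1 Medial Vowel Deletion: [yozgunub] → [yozgnb]
  result: [yozgnb]

2 then 1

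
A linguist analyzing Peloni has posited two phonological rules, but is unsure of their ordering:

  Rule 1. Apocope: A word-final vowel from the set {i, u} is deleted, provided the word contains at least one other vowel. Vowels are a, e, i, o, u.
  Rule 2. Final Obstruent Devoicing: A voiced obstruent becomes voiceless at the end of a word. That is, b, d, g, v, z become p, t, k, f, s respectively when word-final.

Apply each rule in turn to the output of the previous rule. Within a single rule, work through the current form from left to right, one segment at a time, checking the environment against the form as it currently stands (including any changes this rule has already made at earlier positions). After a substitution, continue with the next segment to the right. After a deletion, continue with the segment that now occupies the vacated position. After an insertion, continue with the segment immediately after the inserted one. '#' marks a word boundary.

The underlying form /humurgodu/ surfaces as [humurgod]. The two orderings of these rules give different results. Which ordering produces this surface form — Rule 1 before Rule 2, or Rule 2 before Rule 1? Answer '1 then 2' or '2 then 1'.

2 then 1

Order 1 then 2:
  1 Apocope: [humurgodu] → [humurgod]
  2 Final Obstruent Devoicing: [humurgod] → [humurgot]
  result: [humurgot]
Order 2 then 1:
  2 Final Obstruent Devoicing: no change — [humurgodu]
  1 Apocope: [humurgodu] → [humurgod]
  result: [humurgod]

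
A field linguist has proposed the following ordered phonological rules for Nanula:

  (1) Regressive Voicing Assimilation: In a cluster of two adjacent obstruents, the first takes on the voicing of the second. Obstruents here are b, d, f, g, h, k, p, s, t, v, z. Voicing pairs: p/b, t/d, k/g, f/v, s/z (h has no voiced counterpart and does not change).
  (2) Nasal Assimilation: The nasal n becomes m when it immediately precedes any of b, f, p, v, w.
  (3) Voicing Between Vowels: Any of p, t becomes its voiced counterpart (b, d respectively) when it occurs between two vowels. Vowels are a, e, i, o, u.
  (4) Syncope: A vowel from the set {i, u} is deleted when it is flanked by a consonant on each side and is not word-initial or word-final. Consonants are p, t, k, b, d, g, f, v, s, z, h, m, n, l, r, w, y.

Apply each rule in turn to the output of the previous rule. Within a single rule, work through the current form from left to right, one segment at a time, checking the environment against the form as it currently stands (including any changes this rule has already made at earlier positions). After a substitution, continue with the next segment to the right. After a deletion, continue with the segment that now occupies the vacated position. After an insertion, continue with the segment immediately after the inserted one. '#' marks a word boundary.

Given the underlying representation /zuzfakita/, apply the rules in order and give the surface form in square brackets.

[zsfakda]

(1) Regressive Voicing Assimilation: [zuzfakita] → [zusfakita]
(2) Nasal Assimilation: no change — [zusfakita]
(3) Voicing Between Vowels: [zusfakita] → [zusfakida]
(4) Syncope: [zusfakida] → [zsfakda]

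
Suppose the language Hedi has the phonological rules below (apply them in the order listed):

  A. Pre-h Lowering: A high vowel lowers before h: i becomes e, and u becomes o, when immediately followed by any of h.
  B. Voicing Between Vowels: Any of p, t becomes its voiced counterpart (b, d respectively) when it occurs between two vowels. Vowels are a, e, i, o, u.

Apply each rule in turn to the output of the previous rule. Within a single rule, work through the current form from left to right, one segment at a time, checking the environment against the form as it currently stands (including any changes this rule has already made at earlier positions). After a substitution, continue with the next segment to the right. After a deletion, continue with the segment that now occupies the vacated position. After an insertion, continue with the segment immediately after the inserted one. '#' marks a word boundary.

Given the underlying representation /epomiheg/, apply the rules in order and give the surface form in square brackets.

[ebomeheg]

A Pre-h Lowering: [epomiheg] → [epomeheg]
B Voicing Between Vowels: [epomeheg] → [ebomeheg]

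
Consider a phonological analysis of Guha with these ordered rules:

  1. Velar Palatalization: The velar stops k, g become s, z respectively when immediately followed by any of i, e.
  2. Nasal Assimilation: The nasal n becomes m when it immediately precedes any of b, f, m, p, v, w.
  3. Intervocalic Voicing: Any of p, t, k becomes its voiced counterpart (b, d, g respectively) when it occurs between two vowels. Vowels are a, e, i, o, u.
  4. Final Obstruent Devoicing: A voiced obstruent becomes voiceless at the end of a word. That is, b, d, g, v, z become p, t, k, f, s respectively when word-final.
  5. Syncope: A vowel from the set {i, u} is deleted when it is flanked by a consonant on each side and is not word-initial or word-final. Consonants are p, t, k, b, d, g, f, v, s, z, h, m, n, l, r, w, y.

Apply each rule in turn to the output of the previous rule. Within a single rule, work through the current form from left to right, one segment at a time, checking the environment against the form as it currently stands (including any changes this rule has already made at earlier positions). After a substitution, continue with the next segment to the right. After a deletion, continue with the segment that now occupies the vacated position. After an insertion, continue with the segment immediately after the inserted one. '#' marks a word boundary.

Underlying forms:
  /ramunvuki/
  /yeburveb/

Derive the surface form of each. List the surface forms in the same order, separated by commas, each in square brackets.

/ramunvuki/:
  1 Velar Palatalization: [ramunvuki] → [ramunvusi]
  2 Nasal Assimilation: [ramunvusi] → [ramumvusi]
  3 Intervocalic Voicing: no change — [ramumvusi]
  4 Final Obstruent Devoicing: no change — [ramumvusi]
  5 Syncope: [ramumvusi] → [rammvsi]
/yeburveb/:
  1 Velar Palatalization: no change — [yeburveb]
  2 Nasal Assimilation: no change — [yeburveb]
  3 Intervocalic Voicing: no change — [yeburveb]
  4 Final Obstruent Devoicing: [yeburveb] → [yeburvep]
  5 Syncope: [yeburvep] → [yebrvep]

[rammvsi], [yebrvep]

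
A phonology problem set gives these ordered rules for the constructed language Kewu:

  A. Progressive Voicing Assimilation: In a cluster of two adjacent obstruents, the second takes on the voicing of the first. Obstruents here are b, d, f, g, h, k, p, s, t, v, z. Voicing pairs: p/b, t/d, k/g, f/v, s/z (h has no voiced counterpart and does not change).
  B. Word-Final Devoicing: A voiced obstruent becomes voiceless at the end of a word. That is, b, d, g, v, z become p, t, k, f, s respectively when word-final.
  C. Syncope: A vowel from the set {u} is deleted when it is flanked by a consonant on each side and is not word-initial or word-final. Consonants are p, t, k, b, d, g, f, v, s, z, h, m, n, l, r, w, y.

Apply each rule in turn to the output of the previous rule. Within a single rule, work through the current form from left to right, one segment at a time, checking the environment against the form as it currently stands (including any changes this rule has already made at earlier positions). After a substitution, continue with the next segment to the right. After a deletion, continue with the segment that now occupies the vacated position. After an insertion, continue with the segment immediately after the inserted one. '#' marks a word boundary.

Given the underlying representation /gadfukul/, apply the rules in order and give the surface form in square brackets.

A Progressive Voicing Assimilation: [gadfukul] → [gadvukul]
B Word-Final Devoicing: no change — [gadvukul]
C Syncope: [gadvukul] → [gadvkl]

[gadvkl]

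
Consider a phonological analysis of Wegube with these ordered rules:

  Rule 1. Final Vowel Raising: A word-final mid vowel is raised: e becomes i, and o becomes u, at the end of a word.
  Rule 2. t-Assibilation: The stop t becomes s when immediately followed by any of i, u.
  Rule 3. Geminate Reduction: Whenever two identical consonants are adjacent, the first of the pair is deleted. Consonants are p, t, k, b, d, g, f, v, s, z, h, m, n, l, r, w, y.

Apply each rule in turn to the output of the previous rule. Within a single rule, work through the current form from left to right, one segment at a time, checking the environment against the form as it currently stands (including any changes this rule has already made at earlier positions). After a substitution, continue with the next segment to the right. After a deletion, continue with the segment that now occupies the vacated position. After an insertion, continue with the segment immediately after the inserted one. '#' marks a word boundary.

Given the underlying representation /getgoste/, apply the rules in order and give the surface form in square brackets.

Rule 1 Final Vowel Raising: [getgoste] → [getgosti]
Rule 2 t-Assibilation: [getgosti] → [getgossi]
Rule 3 Geminate Reduction: [getgossi] → [getgosi]

[getgosi]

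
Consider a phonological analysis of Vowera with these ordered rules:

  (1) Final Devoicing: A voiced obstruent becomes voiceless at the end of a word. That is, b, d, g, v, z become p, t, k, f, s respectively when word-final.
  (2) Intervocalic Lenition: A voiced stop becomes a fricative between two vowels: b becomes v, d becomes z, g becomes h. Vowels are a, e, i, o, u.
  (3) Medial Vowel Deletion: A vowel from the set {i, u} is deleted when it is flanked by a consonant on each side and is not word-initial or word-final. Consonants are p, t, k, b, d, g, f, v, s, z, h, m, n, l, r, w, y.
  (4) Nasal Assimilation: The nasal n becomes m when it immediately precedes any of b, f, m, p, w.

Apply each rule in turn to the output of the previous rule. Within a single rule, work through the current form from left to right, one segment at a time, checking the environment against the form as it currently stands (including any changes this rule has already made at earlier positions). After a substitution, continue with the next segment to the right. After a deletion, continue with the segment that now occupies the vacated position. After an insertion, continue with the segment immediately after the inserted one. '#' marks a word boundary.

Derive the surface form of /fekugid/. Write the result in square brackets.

(1) Final Devoicing: [fekugid] → [fekugit]
(2) Intervocalic Lenition: [fekugit] → [fekuhit]
(3) Medial Vowel Deletion: [fekuhit] → [fekht]
(4) Nasal Assimilation: no change — [fekht]

[fekht]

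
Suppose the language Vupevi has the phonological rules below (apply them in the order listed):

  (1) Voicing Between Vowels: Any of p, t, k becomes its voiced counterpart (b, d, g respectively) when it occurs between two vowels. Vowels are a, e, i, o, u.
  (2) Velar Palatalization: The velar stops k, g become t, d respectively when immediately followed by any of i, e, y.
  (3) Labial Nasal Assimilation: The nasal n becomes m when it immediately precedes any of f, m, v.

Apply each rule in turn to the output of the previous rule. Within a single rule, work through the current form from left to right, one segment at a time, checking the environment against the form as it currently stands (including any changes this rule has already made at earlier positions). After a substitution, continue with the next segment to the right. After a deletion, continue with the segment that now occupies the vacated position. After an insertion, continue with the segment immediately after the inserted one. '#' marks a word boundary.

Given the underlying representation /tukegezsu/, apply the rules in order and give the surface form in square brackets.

(1) Voicing Between Vowels: [tukegezsu] → [tugegezsu]
(2) Velar Palatalization: [tugegezsu] → [tudedezsu]
(3) Labial Nasal Assimilation: no change — [tudedezsu]

[tudedezsu]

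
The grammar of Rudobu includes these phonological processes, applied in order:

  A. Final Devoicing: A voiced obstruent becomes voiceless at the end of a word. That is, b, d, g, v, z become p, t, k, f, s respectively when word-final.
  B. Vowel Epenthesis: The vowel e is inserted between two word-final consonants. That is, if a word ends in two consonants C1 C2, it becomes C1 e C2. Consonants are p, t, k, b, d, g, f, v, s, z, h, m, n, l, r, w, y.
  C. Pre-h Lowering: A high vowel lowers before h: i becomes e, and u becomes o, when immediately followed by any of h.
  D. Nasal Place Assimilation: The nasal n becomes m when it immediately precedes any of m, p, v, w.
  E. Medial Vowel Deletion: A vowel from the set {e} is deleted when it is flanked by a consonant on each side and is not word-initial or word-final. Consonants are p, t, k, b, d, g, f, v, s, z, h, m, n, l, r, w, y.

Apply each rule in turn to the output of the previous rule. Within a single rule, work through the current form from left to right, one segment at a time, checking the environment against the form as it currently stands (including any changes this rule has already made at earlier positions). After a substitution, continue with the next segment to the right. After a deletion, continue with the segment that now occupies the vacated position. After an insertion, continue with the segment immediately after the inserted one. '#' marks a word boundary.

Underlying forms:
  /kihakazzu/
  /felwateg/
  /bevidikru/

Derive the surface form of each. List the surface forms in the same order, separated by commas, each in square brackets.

/kihakazzu/:
  A Final Devoicing: no change — [kihakazzu]
  B Vowel Epenthesis: no change — [kihakazzu]
  C Pre-h Lowering: [kihakazzu] → [kehakazzu]
  D Nasal Place Assimilation: no change — [kehakazzu]
  E Medial Vowel Deletion: [kehakazzu] → [khakazzu]
/felwateg/:
  A Final Devoicing: [felwateg] → [felwatek]
  B Vowel Epenthesis: no change — [felwatek]
  C Pre-h Lowering: no change — [felwatek]
  D Nasal Place Assimilation: no change — [felwatek]
  E Medial Vowel Deletion: [felwatek] → [flwatk]
/bevidikru/:
  A Final Devoicing: no change — [bevidikru]
  B Vowel Epenthesis: no change — [bevidikru]
  C Pre-h Lowering: no change — [bevidikru]
  D Nasal Place Assimilation: no change — [bevidikru]
  E Medial Vowel Deletion: [bevidikru] → [bvidikru]

[khakazzu], [flwatk], [bvidikru]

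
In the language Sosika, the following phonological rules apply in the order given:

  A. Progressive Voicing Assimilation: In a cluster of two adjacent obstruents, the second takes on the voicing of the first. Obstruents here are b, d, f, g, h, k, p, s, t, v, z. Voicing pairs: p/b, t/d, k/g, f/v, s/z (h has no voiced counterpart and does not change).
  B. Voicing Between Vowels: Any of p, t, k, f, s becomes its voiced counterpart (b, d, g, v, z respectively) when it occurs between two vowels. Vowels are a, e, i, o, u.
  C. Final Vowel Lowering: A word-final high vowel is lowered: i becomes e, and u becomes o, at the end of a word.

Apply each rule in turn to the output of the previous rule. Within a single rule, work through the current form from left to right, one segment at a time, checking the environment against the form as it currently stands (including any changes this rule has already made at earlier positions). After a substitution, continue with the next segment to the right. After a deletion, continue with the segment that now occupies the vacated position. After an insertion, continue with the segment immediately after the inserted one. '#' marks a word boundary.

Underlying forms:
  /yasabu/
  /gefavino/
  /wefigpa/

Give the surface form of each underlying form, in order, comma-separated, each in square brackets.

[yazabo], [gevavino], [wevigba]

/yasabu/:
  A Progressive Voicing Assimilation: no change — [yasabu]
  B Voicing Between Vowels: [yasabu] → [yazabu]
  C Final Vowel Lowering: [yazabu] → [yazabo]
/gefavino/:
  A Progressive Voicing Assimilation: no change — [gefavino]
  B Voicing Between Vowels: [gefavino] → [gevavino]
  C Final Vowel Lowering: no change — [gevavino]
/wefigpa/:
  A Progressive Voicing Assimilation: [wefigpa] → [wefigba]
  B Voicing Between Vowels: [wefigba] → [wevigba]
  C Final Vowel Lowering: no change — [wevigba]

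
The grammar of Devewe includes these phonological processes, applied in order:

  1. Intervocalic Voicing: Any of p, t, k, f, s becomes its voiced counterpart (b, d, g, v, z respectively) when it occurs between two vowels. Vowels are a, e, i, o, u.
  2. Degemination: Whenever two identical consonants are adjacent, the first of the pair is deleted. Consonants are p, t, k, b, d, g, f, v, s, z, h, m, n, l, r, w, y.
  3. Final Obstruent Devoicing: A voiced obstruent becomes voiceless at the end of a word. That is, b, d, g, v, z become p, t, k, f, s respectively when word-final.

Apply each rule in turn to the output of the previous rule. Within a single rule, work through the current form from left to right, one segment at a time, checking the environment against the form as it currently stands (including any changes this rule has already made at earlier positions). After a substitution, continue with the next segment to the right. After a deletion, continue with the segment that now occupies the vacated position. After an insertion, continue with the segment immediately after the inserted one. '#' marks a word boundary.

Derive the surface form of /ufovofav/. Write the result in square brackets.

1 Intervocalic Voicing: [ufovofav] → [uvovovav]
2 Degemination: no change — [uvovovav]
3 Final Obstruent Devoicing: [uvovovav] → [uvovovaf]

[uvovovaf]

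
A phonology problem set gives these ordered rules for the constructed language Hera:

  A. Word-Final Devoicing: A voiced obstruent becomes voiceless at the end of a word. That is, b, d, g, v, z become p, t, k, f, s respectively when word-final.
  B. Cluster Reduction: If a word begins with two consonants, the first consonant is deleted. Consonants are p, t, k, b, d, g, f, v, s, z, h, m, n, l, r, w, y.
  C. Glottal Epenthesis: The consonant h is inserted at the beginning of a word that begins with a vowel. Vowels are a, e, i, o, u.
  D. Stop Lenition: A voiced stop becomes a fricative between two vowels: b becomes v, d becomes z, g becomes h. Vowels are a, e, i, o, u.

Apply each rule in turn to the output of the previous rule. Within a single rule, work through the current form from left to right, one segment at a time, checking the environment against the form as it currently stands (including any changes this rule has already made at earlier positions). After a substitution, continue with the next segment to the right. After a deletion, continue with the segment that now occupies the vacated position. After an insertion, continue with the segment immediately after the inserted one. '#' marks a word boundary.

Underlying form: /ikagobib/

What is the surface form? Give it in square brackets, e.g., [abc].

[hikahovip]

A Word-Final Devoicing: [ikagobib] → [ikagobip]
B Cluster Reduction: no change — [ikagobip]
C Glottal Epenthesis: [ikagobip] → [hikagobip]
D Stop Lenition: [hikagobip] → [hikahovip]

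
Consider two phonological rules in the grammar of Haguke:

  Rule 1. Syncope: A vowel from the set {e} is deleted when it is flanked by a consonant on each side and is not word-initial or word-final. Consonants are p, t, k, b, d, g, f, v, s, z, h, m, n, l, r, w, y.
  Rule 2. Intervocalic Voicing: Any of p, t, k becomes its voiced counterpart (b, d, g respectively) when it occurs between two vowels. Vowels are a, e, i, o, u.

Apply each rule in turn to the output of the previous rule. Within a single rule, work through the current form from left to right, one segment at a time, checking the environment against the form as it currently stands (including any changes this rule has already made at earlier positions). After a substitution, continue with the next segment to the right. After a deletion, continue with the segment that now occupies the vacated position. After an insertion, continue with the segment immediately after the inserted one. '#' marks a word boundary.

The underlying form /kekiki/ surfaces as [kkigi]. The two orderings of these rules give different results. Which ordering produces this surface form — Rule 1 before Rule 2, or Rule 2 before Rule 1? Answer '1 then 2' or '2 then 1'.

Order 1 then 2:
  1 Syncope: [kekiki] → [kkiki]
  2 Intervocalic Voicing: [kkiki] → [kkigi]
  result: [kkigi]
Order 2 then 1:
  2 Intervocalic Voicing: [kekiki] → [kegigi]
  1 Syncope: [kegigi] → [kgigi]
  result: [kgigi]

1 then 2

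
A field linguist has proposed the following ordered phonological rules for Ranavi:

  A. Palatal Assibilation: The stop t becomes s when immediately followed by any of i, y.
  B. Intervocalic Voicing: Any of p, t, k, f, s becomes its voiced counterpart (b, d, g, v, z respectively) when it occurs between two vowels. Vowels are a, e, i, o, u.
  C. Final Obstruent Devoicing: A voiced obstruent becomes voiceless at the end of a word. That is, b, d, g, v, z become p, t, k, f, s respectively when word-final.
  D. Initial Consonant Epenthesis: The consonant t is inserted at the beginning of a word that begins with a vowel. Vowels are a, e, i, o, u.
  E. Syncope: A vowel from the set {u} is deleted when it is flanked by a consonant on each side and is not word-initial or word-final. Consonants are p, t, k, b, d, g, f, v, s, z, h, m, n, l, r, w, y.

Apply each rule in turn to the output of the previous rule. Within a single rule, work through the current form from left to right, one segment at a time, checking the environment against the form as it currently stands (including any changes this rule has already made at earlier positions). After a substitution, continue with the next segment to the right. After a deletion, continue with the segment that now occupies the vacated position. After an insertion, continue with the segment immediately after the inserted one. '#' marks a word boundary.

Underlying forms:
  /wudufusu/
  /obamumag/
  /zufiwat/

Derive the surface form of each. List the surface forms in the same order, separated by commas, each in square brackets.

[wdvzu], [tobammak], [zviwat]

/wudufusu/:
  A Palatal Assibilation: no change — [wudufusu]
  B Intervocalic Voicing: [wudufusu] → [wuduvuzu]
  C Final Obstruent Devoicing: no change — [wuduvuzu]
  D Initial Consonant Epenthesis: no change — [wuduvuzu]
  E Syncope: [wuduvuzu] → [wdvzu]
/obamumag/:
  A Palatal Assibilation: no change — [obamumag]
  B Intervocalic Voicing: no change — [obamumag]
  C Final Obstruent Devoicing: [obamumag] → [obamumak]
  D Initial Consonant Epenthesis: [obamumak] → [tobamumak]
  E Syncope: [tobamumak] → [tobammak]
/zufiwat/:
  A Palatal Assibilation: no change — [zufiwat]
  B Intervocalic Voicing: [zufiwat] → [zuviwat]
  C Final Obstruent Devoicing: no change — [zuviwat]
  D Initial Consonant Epenthesis: no change — [zuviwat]
  E Syncope: [zuviwat] → [zviwat]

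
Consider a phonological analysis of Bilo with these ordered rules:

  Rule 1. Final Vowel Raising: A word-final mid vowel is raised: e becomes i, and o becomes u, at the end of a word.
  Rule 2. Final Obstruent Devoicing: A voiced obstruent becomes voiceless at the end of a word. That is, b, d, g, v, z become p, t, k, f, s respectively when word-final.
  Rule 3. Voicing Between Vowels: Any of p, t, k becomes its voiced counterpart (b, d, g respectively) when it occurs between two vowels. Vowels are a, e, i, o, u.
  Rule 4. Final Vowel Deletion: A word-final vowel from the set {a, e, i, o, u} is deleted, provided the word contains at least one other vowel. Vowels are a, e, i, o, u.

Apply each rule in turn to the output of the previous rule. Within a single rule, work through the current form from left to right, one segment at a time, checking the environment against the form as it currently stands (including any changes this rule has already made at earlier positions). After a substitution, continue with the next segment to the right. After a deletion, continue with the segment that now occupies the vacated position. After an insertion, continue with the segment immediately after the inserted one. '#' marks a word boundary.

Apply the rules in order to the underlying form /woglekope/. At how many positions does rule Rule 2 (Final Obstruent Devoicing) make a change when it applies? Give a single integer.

0

Rule 1 Final Vowel Raising: [woglekope] → [woglekopi]
Rule 2 Final Obstruent Devoicing: no change — [woglekopi]
Rule 3 Voicing Between Vowels: [woglekopi] → [woglegobi]
Rule 4 Final Vowel Deletion: [woglegobi] → [woglegob]
Rule Rule 2 changed 0 position(s).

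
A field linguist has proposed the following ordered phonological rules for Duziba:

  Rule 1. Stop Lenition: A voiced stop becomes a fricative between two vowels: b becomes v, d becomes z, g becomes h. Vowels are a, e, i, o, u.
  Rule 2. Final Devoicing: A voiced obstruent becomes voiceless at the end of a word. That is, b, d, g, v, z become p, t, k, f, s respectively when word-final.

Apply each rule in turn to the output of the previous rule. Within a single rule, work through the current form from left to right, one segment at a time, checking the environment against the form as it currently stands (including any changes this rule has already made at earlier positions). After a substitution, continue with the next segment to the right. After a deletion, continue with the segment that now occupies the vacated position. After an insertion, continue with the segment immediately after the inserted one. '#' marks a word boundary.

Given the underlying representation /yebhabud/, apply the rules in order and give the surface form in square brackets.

Rule 1 Stop Lenition: [yebhabud] → [yebhavud]
Rule 2 Final Devoicing: [yebhavud] → [yebhavut]

[yebhavut]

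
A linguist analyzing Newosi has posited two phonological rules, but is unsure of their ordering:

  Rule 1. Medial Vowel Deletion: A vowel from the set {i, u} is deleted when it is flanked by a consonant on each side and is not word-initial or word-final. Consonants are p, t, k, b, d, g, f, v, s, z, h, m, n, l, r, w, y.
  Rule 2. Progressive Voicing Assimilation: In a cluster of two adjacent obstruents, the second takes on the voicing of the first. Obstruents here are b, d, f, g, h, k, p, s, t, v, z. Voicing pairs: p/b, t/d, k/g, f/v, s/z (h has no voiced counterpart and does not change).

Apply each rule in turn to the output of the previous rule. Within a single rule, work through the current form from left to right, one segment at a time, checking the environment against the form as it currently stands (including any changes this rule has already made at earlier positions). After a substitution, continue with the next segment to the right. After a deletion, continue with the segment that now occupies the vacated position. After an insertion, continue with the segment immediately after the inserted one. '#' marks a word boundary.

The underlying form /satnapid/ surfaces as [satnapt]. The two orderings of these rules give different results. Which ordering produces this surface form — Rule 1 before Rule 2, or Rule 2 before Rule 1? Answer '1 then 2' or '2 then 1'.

Order 1 then 2:
  1 Medial Vowel Deletion: [satnapid] → [satnapd]
  2 Progressive Voicing Assimilation: [satnapd] → [satnapt]
  result: [satnapt]
Order 2 then 1:
  2 Progressive Voicing Assimilation: no change — [satnapid]
  1 Medial Vowel Deletion: [satnapid] → [satnapd]
  result: [satnapd]

1 then 2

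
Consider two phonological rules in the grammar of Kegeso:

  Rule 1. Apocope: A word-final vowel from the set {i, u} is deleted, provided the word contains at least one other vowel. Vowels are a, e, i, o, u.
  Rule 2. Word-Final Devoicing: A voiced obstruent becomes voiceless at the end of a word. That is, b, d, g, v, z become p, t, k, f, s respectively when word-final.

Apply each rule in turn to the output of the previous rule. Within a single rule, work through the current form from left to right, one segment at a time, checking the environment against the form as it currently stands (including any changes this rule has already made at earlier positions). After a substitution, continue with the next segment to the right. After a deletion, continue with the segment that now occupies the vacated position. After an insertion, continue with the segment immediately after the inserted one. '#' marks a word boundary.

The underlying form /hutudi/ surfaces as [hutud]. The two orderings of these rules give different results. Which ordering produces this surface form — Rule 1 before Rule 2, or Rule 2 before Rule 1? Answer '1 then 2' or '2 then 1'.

2 then 1

Order 1 then 2:
  1 Apocope: [hutudi] → [hutud]
  2 Word-Final Devoicing: [hutud] → [hutut]
  result: [hutut]
Order 2 then 1:
  2 Word-Final Devoicing: no change — [hutudi]
  1 Apocope: [hutudi] → [hutud]
  result: [hutud]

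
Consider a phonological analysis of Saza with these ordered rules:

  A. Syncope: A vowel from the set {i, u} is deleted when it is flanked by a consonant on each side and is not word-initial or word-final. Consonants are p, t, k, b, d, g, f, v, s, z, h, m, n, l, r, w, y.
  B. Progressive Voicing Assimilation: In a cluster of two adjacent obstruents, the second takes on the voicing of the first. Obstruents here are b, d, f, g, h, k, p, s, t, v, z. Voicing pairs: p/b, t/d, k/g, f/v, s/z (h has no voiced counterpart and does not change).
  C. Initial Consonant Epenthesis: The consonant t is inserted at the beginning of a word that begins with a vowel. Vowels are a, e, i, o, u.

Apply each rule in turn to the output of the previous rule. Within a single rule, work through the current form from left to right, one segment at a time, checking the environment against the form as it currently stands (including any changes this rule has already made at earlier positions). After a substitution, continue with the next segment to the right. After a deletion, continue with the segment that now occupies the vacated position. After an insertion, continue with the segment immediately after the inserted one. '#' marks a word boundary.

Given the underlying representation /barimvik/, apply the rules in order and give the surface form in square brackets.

A Syncope: [barimvik] → [barmvk]
B Progressive Voicing Assimilation: [barmvk] → [barmvg]
C Initial Consonant Epenthesis: no change — [barmvg]

[barmvg]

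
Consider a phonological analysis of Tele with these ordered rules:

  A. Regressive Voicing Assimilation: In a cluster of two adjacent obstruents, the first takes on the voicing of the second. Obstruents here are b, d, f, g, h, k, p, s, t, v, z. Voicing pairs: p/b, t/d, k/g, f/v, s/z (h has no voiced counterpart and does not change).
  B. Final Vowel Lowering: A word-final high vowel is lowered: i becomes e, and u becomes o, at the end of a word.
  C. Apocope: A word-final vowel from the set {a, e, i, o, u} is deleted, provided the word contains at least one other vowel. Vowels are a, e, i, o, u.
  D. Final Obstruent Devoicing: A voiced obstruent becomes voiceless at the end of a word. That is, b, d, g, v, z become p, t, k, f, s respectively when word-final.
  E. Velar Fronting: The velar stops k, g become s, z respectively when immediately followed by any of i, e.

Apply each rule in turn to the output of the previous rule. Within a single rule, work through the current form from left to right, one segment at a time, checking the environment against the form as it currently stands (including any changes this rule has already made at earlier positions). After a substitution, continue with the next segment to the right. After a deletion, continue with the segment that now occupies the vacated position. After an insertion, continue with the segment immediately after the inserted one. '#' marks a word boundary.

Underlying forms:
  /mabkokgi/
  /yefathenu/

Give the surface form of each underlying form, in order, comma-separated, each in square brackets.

[mapkogk], [yefathen]

/mabkokgi/:
  A Regressive Voicing Assimilation: [mabkokgi] → [mapkoggi]
  B Final Vowel Lowering: [mapkoggi] → [mapkogge]
  C Apocope: [mapkogge] → [mapkogg]
  D Final Obstruent Devoicing: [mapkogg] → [mapkogk]
  E Velar Fronting: no change — [mapkogk]
/yefathenu/:
  A Regressive Voicing Assimilation: no change — [yefathenu]
  B Final Vowel Lowering: [yefathenu] → [yefatheno]
  C Apocope: [yefatheno] → [yefathen]
  D Final Obstruent Devoicing: no change — [yefathen]
  E Velar Fronting: no change — [yefathen]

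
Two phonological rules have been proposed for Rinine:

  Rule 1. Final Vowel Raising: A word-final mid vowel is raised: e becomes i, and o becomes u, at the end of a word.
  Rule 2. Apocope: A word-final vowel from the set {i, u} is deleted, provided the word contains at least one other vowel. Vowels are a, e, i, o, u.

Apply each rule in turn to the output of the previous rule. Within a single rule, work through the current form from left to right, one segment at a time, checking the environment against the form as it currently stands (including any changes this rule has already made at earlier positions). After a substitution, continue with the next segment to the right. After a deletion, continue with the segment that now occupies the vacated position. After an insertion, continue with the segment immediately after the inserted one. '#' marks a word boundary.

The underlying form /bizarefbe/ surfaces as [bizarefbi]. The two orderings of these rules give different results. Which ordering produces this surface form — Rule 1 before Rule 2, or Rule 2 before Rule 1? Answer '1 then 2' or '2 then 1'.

Order 1 then 2:
  1 Final Vowel Raising: [bizarefbe] → [bizarefbi]
  2 Apocope: [bizarefbi] → [bizarefb]
  result: [bizarefb]
Order 2 then 1:
  2 Apocope: no change — [bizarefbe]
  1 Final Vowel Raising: [bizarefbe] → [bizarefbi]
  result: [bizarefbi]

2 then 1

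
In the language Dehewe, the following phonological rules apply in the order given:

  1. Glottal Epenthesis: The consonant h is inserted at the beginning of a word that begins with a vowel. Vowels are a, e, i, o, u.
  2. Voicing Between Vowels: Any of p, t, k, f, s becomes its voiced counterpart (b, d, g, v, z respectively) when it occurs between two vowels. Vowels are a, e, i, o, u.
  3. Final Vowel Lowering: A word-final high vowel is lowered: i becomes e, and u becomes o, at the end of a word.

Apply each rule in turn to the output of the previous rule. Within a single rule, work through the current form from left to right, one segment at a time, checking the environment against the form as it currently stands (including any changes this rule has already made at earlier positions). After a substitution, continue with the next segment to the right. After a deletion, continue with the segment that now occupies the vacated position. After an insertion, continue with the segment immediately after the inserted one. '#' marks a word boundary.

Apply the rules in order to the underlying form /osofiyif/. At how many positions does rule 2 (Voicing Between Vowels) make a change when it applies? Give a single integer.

2

1 Glottal Epenthesis: [osofiyif] → [hosofiyif]
2 Voicing Between Vowels: [hosofiyif] → [hozoviyif]
3 Final Vowel Lowering: no change — [hozoviyif]
Rule 2 changed 2 position(s).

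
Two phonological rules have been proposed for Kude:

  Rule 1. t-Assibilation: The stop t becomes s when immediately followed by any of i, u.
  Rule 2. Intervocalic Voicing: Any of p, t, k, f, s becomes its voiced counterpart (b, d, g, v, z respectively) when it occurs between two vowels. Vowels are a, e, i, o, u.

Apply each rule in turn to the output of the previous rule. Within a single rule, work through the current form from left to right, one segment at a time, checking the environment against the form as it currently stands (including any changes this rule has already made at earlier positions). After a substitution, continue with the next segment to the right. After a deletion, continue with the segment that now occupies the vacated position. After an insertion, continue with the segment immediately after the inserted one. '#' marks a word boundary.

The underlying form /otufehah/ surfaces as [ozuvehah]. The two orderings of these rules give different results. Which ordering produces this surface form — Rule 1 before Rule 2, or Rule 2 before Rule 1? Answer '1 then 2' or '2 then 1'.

1 then 2

Order 1 then 2:
  1 t-Assibilation: [otufehah] → [osufehah]
  2 Intervocalic Voicing: [osufehah] → [ozuvehah]
  result: [ozuvehah]
Order 2 then 1:
  2 Intervocalic Voicing: [otufehah] → [oduvehah]
  1 t-Assibilation: no change — [oduvehah]
  result: [oduvehah]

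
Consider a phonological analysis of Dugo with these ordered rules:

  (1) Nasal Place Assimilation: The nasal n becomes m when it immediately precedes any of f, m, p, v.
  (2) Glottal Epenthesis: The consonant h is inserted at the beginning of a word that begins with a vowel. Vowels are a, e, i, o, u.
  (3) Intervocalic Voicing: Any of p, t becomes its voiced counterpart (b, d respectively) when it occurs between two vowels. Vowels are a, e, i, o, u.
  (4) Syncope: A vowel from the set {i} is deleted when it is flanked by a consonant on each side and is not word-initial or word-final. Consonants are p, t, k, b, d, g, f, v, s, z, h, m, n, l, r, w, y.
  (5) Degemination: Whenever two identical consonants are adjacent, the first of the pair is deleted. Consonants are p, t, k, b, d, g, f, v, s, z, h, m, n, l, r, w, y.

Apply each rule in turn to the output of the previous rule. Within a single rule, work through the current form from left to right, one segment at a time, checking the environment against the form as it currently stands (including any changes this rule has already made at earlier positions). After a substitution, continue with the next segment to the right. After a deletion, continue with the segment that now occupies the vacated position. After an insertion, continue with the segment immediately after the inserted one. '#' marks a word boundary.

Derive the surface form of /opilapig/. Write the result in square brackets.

[hoblabg]

(1) Nasal Place Assimilation: no change — [opilapig]
(2) Glottal Epenthesis: [opilapig] → [hopilapig]
(3) Intervocalic Voicing: [hopilapig] → [hobilabig]
(4) Syncope: [hobilabig] → [hoblabg]
(5) Degemination: no change — [hoblabg]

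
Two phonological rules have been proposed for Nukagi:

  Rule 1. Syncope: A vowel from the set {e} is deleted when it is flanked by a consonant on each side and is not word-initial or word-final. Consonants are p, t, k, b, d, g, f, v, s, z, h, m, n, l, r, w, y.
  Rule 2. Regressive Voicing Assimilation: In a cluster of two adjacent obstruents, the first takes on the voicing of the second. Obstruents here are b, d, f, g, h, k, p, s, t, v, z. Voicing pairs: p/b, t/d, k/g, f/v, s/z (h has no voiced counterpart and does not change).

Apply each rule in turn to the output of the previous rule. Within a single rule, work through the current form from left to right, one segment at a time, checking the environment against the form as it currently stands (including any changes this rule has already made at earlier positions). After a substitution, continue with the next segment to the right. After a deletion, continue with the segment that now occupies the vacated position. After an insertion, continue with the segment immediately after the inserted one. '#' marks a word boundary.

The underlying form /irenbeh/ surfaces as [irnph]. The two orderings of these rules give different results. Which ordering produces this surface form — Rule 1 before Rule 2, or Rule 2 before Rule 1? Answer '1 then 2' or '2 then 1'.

Order 1 then 2:
  1 Syncope: [irenbeh] → [irnbh]
  2 Regressive Voicing Assimilation: [irnbh] → [irnph]
  result: [irnph]
Order 2 then 1:
  2 Regressive Voicing Assimilation: no change — [irenbeh]
  1 Syncope: [irenbeh] → [irnbh]
  result: [irnbh]

1 then 2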